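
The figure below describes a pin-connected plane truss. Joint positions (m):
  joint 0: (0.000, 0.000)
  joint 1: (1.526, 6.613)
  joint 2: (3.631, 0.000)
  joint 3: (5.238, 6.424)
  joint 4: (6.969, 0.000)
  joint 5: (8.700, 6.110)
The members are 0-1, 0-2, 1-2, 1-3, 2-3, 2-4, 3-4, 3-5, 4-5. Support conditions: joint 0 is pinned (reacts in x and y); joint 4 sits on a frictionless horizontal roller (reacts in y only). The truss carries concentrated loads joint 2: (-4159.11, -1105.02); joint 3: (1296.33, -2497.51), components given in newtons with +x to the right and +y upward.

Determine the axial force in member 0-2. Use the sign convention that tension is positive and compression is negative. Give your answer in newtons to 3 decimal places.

N=6 nodes, M=9 members, R=3 reactions → 2N=12, M+R=12
member 0 (0-1): L=6.7868, (cx,cy)=(0.2248,0.9744)
member 1 (0-2): L=3.6310, (cx,cy)=(1.0000,0.0000)
member 2 (1-2): L=6.9399, (cx,cy)=(0.3033,-0.9529)
member 3 (1-3): L=3.7168, (cx,cy)=(0.9987,-0.0509)
member 4 (2-3): L=6.6220, (cx,cy)=(0.2427,0.9701)
member 5 (2-4): L=3.3380, (cx,cy)=(1.0000,0.0000)
member 6 (3-4): L=6.6531, (cx,cy)=(0.2602,-0.9656)
member 7 (3-5): L=3.4762, (cx,cy)=(0.9959,-0.0903)
member 8 (4-5): L=6.3505, (cx,cy)=(0.2726,0.9621)
solve A·x = −loads:
  F[0-1] = +46.5172 N (tension)
  F[0-2] = -2873.2393 N (compression)
  F[1-2] = -48.9187 N (compression)
  F[1-3] = +25.3299 N (tension)
  F[2-3] = +1187.1207 N (tension)
  F[2-4] = +982.9450 N (tension)
  F[3-4] = -3777.9670 N (compression)
  F[3-5] = +0.0000 N (tension)
  F[4-5] = -0.0000 N (compression)
  Rx@0 = +2862.7800 N
  Ry@0 = -45.3261 N
  Ry@4 = +3647.8561 N

-2873.239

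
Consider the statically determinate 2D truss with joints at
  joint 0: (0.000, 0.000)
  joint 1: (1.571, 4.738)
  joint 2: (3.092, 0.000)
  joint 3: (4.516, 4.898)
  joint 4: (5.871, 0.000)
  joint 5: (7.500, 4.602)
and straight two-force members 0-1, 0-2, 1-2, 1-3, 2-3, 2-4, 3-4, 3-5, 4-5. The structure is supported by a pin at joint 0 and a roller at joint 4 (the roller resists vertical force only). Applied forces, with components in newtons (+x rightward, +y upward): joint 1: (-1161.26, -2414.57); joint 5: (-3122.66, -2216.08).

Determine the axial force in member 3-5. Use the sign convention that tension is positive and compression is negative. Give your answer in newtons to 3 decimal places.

N=6 nodes, M=9 members, R=3 reactions → 2N=12, M+R=12
member 0 (0-1): L=4.9917, (cx,cy)=(0.3147,0.9492)
member 1 (0-2): L=3.0920, (cx,cy)=(1.0000,0.0000)
member 2 (1-2): L=4.9762, (cx,cy)=(0.3057,-0.9521)
member 3 (1-3): L=2.9493, (cx,cy)=(0.9985,0.0542)
member 4 (2-3): L=5.1008, (cx,cy)=(0.2792,0.9602)
member 5 (2-4): L=2.7790, (cx,cy)=(1.0000,0.0000)
member 6 (3-4): L=5.0820, (cx,cy)=(0.2666,-0.9638)
member 7 (3-5): L=2.9986, (cx,cy)=(0.9951,-0.0987)
member 8 (4-5): L=4.8818, (cx,cy)=(0.3337,0.9427)
solve A·x = −loads:
  F[0-1] = -4781.4188 N (compression)
  F[0-2] = -2779.0886 N (compression)
  F[1-2] = +2173.1203 N (tension)
  F[1-3] = -1009.2890 N (compression)
  F[2-3] = -2154.7898 N (compression)
  F[2-4] = -1513.3007 N (compression)
  F[3-4] = +2436.1344 N (tension)
  F[3-5] = -2269.9893 N (compression)
  F[4-5] = -2588.5180 N (compression)
  Rx@0 = +4283.9200 N
  Ry@0 = +4538.4411 N
  Ry@4 = +92.2089 N

-2269.989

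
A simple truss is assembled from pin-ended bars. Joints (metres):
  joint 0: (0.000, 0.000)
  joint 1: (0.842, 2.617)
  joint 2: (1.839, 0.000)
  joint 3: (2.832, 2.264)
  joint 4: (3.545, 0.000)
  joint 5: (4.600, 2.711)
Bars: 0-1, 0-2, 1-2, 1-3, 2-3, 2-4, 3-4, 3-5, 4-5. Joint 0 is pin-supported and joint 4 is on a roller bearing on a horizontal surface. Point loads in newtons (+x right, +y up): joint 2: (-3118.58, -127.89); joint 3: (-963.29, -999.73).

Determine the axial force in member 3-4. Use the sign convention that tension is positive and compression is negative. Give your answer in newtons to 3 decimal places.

-261.894

N=6 nodes, M=9 members, R=3 reactions → 2N=12, M+R=12
member 0 (0-1): L=2.7491, (cx,cy)=(0.3063,0.9519)
member 1 (0-2): L=1.8390, (cx,cy)=(1.0000,0.0000)
member 2 (1-2): L=2.8005, (cx,cy)=(0.3560,-0.9345)
member 3 (1-3): L=2.0211, (cx,cy)=(0.9846,-0.1747)
member 4 (2-3): L=2.4722, (cx,cy)=(0.4017,0.9158)
member 5 (2-4): L=1.7060, (cx,cy)=(1.0000,0.0000)
member 6 (3-4): L=2.3736, (cx,cy)=(0.3004,-0.9538)
member 7 (3-5): L=1.8236, (cx,cy)=(0.9695,0.2451)
member 8 (4-5): L=2.9090, (cx,cy)=(0.3627,0.9319)
solve A·x = −loads:
  F[0-1] = -922.1379 N (compression)
  F[0-2] = -3799.4376 N (compression)
  F[1-2] = +1064.9473 N (tension)
  F[1-3] = -671.8923 N (compression)
  F[2-3] = -947.0384 N (compression)
  F[2-4] = +78.6689 N (tension)
  F[3-4] = -261.8935 N (compression)
  F[3-5] = -0.0000 N (tension)
  F[4-5] = -0.0000 N (tension)
  Rx@0 = +4081.8700 N
  Ry@0 = +877.8213 N
  Ry@4 = +249.7987 N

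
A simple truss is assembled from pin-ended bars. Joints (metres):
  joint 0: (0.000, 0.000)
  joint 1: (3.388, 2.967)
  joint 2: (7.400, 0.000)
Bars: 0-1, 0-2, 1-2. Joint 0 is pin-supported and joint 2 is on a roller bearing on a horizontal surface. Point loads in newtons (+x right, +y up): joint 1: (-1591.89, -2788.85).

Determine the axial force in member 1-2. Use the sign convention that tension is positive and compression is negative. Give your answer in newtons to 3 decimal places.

N=3 nodes, M=3 members, R=3 reactions → 2N=6, M+R=6
member 0 (0-1): L=4.5035, (cx,cy)=(0.7523,0.6588)
member 1 (0-2): L=7.4000, (cx,cy)=(1.0000,0.0000)
member 2 (1-2): L=4.9899, (cx,cy)=(0.8040,-0.5946)
solve A·x = −loads:
  F[0-1] = -3263.8265 N (compression)
  F[0-2] = +863.4917 N (tension)
  F[1-2] = -1073.9652 N (compression)
  Rx@0 = +1591.8900 N
  Ry@0 = +2150.2708 N
  Ry@2 = +638.5792 N

-1073.965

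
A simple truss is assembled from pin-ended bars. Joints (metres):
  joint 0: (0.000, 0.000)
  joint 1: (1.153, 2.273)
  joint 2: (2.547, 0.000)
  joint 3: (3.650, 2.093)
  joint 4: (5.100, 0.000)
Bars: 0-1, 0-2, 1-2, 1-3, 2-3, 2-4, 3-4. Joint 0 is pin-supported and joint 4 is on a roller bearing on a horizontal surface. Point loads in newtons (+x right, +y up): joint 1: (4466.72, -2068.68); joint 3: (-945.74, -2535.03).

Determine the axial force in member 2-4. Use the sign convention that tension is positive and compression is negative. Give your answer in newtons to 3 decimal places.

N=5 nodes, M=7 members, R=3 reactions → 2N=10, M+R=10
member 0 (0-1): L=2.5487, (cx,cy)=(0.4524,0.8918)
member 1 (0-2): L=2.5470, (cx,cy)=(1.0000,0.0000)
member 2 (1-2): L=2.6664, (cx,cy)=(0.5228,-0.8525)
member 3 (1-3): L=2.5035, (cx,cy)=(0.9974,-0.0719)
member 4 (2-3): L=2.3659, (cx,cy)=(0.4662,0.8847)
member 5 (2-4): L=2.5530, (cx,cy)=(1.0000,0.0000)
member 6 (3-4): L=2.5462, (cx,cy)=(0.5695,-0.8220)
solve A·x = −loads:
  F[0-1] = -806.3356 N (compression)
  F[0-2] = +3885.7543 N (tension)
  F[1-2] = -1228.9204 N (compression)
  F[1-3] = -4199.8853 N (compression)
  F[2-3] = +1184.1698 N (tension)
  F[2-4] = +2691.1956 N (tension)
  F[3-4] = -4725.7447 N (compression)
  Rx@0 = -3520.9800 N
  Ry@0 = +719.1084 N
  Ry@4 = +3884.6016 N

2691.196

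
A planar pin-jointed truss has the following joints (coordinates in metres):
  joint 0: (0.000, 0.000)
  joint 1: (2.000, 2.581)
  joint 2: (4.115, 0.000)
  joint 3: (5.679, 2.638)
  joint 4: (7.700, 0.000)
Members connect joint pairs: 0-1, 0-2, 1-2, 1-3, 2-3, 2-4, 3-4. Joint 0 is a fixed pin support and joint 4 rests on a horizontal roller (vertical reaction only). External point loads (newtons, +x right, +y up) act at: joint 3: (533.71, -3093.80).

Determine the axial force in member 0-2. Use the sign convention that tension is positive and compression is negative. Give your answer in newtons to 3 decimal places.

N=5 nodes, M=7 members, R=3 reactions → 2N=10, M+R=10
member 0 (0-1): L=3.2652, (cx,cy)=(0.6125,0.7905)
member 1 (0-2): L=4.1150, (cx,cy)=(1.0000,0.0000)
member 2 (1-2): L=3.3369, (cx,cy)=(0.6338,-0.7735)
member 3 (1-3): L=3.6794, (cx,cy)=(0.9999,0.0155)
member 4 (2-3): L=3.0668, (cx,cy)=(0.5100,0.8602)
member 5 (2-4): L=3.5850, (cx,cy)=(1.0000,0.0000)
member 6 (3-4): L=3.3232, (cx,cy)=(0.6082,-0.7938)
solve A·x = −loads:
  F[0-1] = -795.9640 N (compression)
  F[0-2] = +1021.2531 N (tension)
  F[1-2] = +793.5957 N (tension)
  F[1-3] = -990.6629 N (compression)
  F[2-3] = -713.5990 N (compression)
  F[2-4] = +1888.1760 N (tension)
  F[3-4] = -3104.7686 N (compression)
  Rx@0 = -533.7100 N
  Ry@0 = +629.1744 N
  Ry@4 = +2464.6256 N

1021.253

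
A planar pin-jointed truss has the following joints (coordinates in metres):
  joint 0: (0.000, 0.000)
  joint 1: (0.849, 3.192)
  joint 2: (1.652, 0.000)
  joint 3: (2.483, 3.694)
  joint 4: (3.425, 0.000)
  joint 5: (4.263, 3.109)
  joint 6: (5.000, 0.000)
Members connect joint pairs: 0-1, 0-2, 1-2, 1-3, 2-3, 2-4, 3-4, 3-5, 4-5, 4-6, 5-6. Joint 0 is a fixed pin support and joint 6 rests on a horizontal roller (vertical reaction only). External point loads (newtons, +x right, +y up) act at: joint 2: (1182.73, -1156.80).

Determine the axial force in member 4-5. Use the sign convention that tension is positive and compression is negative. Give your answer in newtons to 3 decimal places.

335.305

N=7 nodes, M=11 members, R=3 reactions → 2N=14, M+R=14
member 0 (0-1): L=3.3030, (cx,cy)=(0.2570,0.9664)
member 1 (0-2): L=1.6520, (cx,cy)=(1.0000,0.0000)
member 2 (1-2): L=3.2915, (cx,cy)=(0.2440,-0.9698)
member 3 (1-3): L=1.7094, (cx,cy)=(0.9559,0.2937)
member 4 (2-3): L=3.7863, (cx,cy)=(0.2195,0.9756)
member 5 (2-4): L=1.7730, (cx,cy)=(1.0000,0.0000)
member 6 (3-4): L=3.8122, (cx,cy)=(0.2471,-0.9690)
member 7 (3-5): L=1.8737, (cx,cy)=(0.9500,-0.3122)
member 8 (4-5): L=3.2200, (cx,cy)=(0.2603,0.9655)
member 9 (4-6): L=1.5750, (cx,cy)=(1.0000,0.0000)
member 10 (5-6): L=3.1952, (cx,cy)=(0.2307,-0.9730)
solve A·x = −loads:
  F[0-1] = -801.5240 N (compression)
  F[0-2] = +1388.7543 N (tension)
  F[1-2] = +680.8405 N (tension)
  F[1-3] = -389.2913 N (compression)
  F[2-3] = +508.9406 N (tension)
  F[2-4] = +260.4262 N (tension)
  F[3-4] = -334.1112 N (compression)
  F[3-5] = -187.2268 N (compression)
  F[4-5] = +335.3047 N (tension)
  F[4-6] = +90.6035 N (tension)
  F[5-6] = -392.7989 N (compression)
  Rx@0 = -1182.7300 N
  Ry@0 = +774.5933 N
  Ry@6 = +382.2067 N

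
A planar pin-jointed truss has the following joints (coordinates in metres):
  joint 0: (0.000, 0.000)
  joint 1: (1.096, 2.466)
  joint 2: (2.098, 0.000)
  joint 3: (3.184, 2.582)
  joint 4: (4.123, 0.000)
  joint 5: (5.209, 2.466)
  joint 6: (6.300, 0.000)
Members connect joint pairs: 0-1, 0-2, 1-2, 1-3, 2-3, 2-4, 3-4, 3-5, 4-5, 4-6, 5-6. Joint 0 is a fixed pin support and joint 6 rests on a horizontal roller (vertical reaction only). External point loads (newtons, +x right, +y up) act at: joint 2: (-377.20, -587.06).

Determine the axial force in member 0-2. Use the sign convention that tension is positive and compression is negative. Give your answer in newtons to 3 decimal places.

N=7 nodes, M=11 members, R=3 reactions → 2N=14, M+R=14
member 0 (0-1): L=2.6986, (cx,cy)=(0.4061,0.9138)
member 1 (0-2): L=2.0980, (cx,cy)=(1.0000,0.0000)
member 2 (1-2): L=2.6618, (cx,cy)=(0.3764,-0.9264)
member 3 (1-3): L=2.0912, (cx,cy)=(0.9985,0.0555)
member 4 (2-3): L=2.8011, (cx,cy)=(0.3877,0.9218)
member 5 (2-4): L=2.0250, (cx,cy)=(1.0000,0.0000)
member 6 (3-4): L=2.7474, (cx,cy)=(0.3418,-0.9398)
member 7 (3-5): L=2.0283, (cx,cy)=(0.9984,-0.0572)
member 8 (4-5): L=2.6945, (cx,cy)=(0.4030,0.9152)
member 9 (4-6): L=2.1770, (cx,cy)=(1.0000,0.0000)
member 10 (5-6): L=2.6966, (cx,cy)=(0.4046,-0.9145)
solve A·x = −loads:
  F[0-1] = -428.4906 N (compression)
  F[0-2] = -203.1735 N (compression)
  F[1-2] = +403.1134 N (tension)
  F[1-3] = -326.2759 N (compression)
  F[2-3] = +231.7235 N (tension)
  F[2-4] = +235.9330 N (tension)
  F[3-4] = -197.7659 N (compression)
  F[3-5] = -168.6180 N (compression)
  F[4-5] = +203.0816 N (tension)
  F[4-6] = +86.4926 N (tension)
  F[5-6] = -213.7787 N (compression)
  Rx@0 = +377.2000 N
  Ry@0 = +391.5597 N
  Ry@6 = +195.5003 N

-203.173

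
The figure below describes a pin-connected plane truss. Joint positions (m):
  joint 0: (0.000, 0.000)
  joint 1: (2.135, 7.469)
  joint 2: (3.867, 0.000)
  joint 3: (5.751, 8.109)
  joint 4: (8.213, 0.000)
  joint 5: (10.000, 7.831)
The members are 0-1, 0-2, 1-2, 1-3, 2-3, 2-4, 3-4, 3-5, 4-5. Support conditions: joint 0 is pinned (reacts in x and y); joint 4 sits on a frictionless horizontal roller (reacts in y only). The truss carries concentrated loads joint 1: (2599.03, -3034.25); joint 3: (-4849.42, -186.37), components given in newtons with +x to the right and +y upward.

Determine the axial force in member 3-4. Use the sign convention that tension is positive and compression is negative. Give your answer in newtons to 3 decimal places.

1573.001

N=6 nodes, M=9 members, R=3 reactions → 2N=12, M+R=12
member 0 (0-1): L=7.7682, (cx,cy)=(0.2748,0.9615)
member 1 (0-2): L=3.8670, (cx,cy)=(1.0000,0.0000)
member 2 (1-2): L=7.6672, (cx,cy)=(0.2259,-0.9742)
member 3 (1-3): L=3.6722, (cx,cy)=(0.9847,0.1743)
member 4 (2-3): L=8.3250, (cx,cy)=(0.2263,0.9741)
member 5 (2-4): L=4.3460, (cx,cy)=(1.0000,0.0000)
member 6 (3-4): L=8.4745, (cx,cy)=(0.2905,-0.9569)
member 7 (3-5): L=4.2581, (cx,cy)=(0.9979,-0.0653)
member 8 (4-5): L=8.0323, (cx,cy)=(0.2225,0.9749)
solve A·x = −loads:
  F[0-1] = -4915.0561 N (compression)
  F[0-2] = -899.5353 N (compression)
  F[1-2] = +978.6018 N (tension)
  F[1-3] = -4235.7741 N (compression)
  F[2-3] = -978.6972 N (compression)
  F[2-4] = -456.9856 N (compression)
  F[3-4] = +1573.0014 N (tension)
  F[3-5] = -0.0000 N (compression)
  F[4-5] = +0.0000 N (tension)
  Rx@0 = +2250.3900 N
  Ry@0 = +4725.7770 N
  Ry@4 = -1505.1570 N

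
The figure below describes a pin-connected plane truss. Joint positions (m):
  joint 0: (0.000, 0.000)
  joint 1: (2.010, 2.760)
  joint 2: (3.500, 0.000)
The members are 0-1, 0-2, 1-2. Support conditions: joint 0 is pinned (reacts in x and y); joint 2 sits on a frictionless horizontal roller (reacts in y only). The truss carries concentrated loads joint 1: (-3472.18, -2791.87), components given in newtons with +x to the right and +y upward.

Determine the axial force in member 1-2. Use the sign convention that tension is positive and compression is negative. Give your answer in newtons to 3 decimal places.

1289.527

N=3 nodes, M=3 members, R=3 reactions → 2N=6, M+R=6
member 0 (0-1): L=3.4143, (cx,cy)=(0.5887,0.8084)
member 1 (0-2): L=3.5000, (cx,cy)=(1.0000,0.0000)
member 2 (1-2): L=3.1365, (cx,cy)=(0.4751,-0.8800)
solve A·x = −loads:
  F[0-1] = -4857.5146 N (compression)
  F[0-2] = -612.5902 N (compression)
  F[1-2] = +1289.5274 N (tension)
  Rx@0 = +3472.1800 N
  Ry@0 = +3926.6009 N
  Ry@2 = -1134.7309 N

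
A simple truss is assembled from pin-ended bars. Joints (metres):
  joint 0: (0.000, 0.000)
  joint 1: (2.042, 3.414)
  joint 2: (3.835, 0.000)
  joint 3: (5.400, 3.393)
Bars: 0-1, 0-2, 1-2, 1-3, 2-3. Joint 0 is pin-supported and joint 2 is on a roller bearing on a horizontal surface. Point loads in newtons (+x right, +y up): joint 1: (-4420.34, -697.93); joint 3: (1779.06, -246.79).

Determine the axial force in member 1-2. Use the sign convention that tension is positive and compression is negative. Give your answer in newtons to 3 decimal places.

2120.037

N=4 nodes, M=5 members, R=3 reactions → 2N=8, M+R=8
member 0 (0-1): L=3.9781, (cx,cy)=(0.5133,0.8582)
member 1 (0-2): L=3.8350, (cx,cy)=(1.0000,0.0000)
member 2 (1-2): L=3.8562, (cx,cy)=(0.4650,-0.8853)
member 3 (1-3): L=3.3581, (cx,cy)=(1.0000,-0.0063)
member 4 (2-3): L=3.7365, (cx,cy)=(0.4188,0.9081)
solve A·x = −loads:
  F[0-1] = -3014.0495 N (compression)
  F[0-2] = -1094.1313 N (compression)
  F[1-2] = +2120.0372 N (tension)
  F[1-3] = +1887.4829 N (tension)
  F[2-3] = -258.7782 N (compression)
  Rx@0 = +2641.2800 N
  Ry@0 = +2586.6629 N
  Ry@2 = -1641.9429 N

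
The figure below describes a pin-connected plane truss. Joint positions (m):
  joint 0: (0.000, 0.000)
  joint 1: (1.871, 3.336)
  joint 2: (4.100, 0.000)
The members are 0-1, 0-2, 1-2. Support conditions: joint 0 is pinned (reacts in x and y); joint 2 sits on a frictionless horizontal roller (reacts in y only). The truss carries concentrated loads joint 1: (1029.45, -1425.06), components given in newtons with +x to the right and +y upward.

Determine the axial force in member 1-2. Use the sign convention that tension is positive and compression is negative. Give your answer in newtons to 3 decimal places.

-1789.513

N=3 nodes, M=3 members, R=3 reactions → 2N=6, M+R=6
member 0 (0-1): L=3.8249, (cx,cy)=(0.4892,0.8722)
member 1 (0-2): L=4.1000, (cx,cy)=(1.0000,0.0000)
member 2 (1-2): L=4.0121, (cx,cy)=(0.5556,-0.8315)
solve A·x = −loads:
  F[0-1] = +72.0884 N (tension)
  F[0-2] = +994.1866 N (tension)
  F[1-2] = -1789.5130 N (compression)
  Rx@0 = -1029.4500 N
  Ry@0 = -62.8747 N
  Ry@2 = +1487.9347 N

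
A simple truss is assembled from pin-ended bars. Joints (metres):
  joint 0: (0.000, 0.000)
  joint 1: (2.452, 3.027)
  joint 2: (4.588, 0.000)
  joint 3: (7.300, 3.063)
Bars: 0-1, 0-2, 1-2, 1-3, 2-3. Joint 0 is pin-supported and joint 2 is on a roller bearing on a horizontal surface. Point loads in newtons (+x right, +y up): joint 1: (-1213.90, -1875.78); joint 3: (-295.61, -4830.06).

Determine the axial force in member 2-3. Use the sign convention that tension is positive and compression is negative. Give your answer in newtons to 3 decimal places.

N=4 nodes, M=5 members, R=3 reactions → 2N=8, M+R=8
member 0 (0-1): L=3.8955, (cx,cy)=(0.6294,0.7770)
member 1 (0-2): L=4.5880, (cx,cy)=(1.0000,0.0000)
member 2 (1-2): L=3.7048, (cx,cy)=(0.5766,-0.8171)
member 3 (1-3): L=4.8481, (cx,cy)=(1.0000,0.0074)
member 4 (2-3): L=4.0911, (cx,cy)=(0.6629,0.7487)
solve A·x = −loads:
  F[0-1] = +1265.7528 N (tension)
  F[0-2] = -2306.2278 N (compression)
  F[1-2] = -3463.1253 N (compression)
  F[1-3] = +4007.4141 N (tension)
  F[2-3] = -6490.9852 N (compression)
  Rx@0 = +1509.5100 N
  Ry@0 = -983.5501 N
  Ry@2 = +7689.3901 N

-6490.985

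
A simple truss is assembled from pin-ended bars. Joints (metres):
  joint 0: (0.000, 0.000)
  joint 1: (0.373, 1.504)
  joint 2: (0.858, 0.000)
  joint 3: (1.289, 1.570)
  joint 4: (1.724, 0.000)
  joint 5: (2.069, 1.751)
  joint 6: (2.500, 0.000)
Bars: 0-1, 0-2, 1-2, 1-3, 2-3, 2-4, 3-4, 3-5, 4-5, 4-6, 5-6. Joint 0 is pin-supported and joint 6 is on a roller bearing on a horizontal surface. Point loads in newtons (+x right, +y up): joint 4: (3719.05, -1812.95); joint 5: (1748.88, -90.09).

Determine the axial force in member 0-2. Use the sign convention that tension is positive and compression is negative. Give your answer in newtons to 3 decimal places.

N=7 nodes, M=11 members, R=3 reactions → 2N=14, M+R=14
member 0 (0-1): L=1.5496, (cx,cy)=(0.2407,0.9706)
member 1 (0-2): L=0.8580, (cx,cy)=(1.0000,0.0000)
member 2 (1-2): L=1.5803, (cx,cy)=(0.3069,-0.9517)
member 3 (1-3): L=0.9184, (cx,cy)=(0.9974,0.0719)
member 4 (2-3): L=1.6281, (cx,cy)=(0.2647,0.9643)
member 5 (2-4): L=0.8660, (cx,cy)=(1.0000,0.0000)
member 6 (3-4): L=1.6291, (cx,cy)=(0.2670,-0.9637)
member 7 (3-5): L=0.8007, (cx,cy)=(0.9741,0.2260)
member 8 (4-5): L=1.7847, (cx,cy)=(0.1933,0.9811)
member 9 (4-6): L=0.7760, (cx,cy)=(1.0000,0.0000)
member 10 (5-6): L=1.8033, (cx,cy)=(0.2390,-0.9710)
solve A·x = −loads:
  F[0-1] = +666.2341 N (tension)
  F[0-2] = +5307.5588 N (tension)
  F[1-2] = -652.1414 N (compression)
  F[1-3] = +361.4548 N (tension)
  F[2-3] = +643.6308 N (tension)
  F[2-4] = +4937.0226 N (tension)
  F[3-4] = -510.3541 N (compression)
  F[3-5] = +684.9049 N (tension)
  F[4-5] = +2349.0858 N (tension)
  F[4-6] = +627.5922 N (tension)
  F[5-6] = -2625.7879 N (compression)
  Rx@0 = -5467.9300 N
  Ry@0 = -646.6444 N
  Ry@6 = +2549.6844 N

5307.559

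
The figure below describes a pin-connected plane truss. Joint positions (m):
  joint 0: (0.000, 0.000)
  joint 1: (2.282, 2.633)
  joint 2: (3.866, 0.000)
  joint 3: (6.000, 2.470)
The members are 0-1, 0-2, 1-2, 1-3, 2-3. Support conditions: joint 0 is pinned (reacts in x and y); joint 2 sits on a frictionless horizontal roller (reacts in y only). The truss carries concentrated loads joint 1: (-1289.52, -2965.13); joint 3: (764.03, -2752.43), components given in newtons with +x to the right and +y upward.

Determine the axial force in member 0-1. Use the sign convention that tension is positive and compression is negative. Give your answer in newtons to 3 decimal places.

-113.379

N=4 nodes, M=5 members, R=3 reactions → 2N=8, M+R=8
member 0 (0-1): L=3.4843, (cx,cy)=(0.6549,0.7557)
member 1 (0-2): L=3.8660, (cx,cy)=(1.0000,0.0000)
member 2 (1-2): L=3.0727, (cx,cy)=(0.5155,-0.8569)
member 3 (1-3): L=3.7216, (cx,cy)=(0.9990,-0.0438)
member 4 (2-3): L=3.2642, (cx,cy)=(0.6538,0.7567)
solve A·x = −loads:
  F[0-1] = -113.3792 N (compression)
  F[0-2] = -451.2333 N (compression)
  F[1-2] = -3515.2429 N (compression)
  F[1-3] = +3030.2805 N (tension)
  F[2-3] = -3462.0207 N (compression)
  Rx@0 = +525.4900 N
  Ry@0 = +85.6783 N
  Ry@2 = +5631.8817 N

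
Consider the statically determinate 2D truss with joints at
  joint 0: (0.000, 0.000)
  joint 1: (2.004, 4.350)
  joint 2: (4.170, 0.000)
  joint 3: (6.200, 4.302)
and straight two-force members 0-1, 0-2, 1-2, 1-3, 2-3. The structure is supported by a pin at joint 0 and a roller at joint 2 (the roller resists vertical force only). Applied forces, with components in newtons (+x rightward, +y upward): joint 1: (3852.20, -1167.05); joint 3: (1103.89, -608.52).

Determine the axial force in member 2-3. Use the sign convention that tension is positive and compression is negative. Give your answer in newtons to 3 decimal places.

-655.365

N=4 nodes, M=5 members, R=3 reactions → 2N=8, M+R=8
member 0 (0-1): L=4.7894, (cx,cy)=(0.4184,0.9083)
member 1 (0-2): L=4.1700, (cx,cy)=(1.0000,0.0000)
member 2 (1-2): L=4.8594, (cx,cy)=(0.4457,-0.8952)
member 3 (1-3): L=4.1963, (cx,cy)=(0.9999,-0.0114)
member 4 (2-3): L=4.7569, (cx,cy)=(0.4267,0.9044)
solve A·x = −loads:
  F[0-1] = +5337.0125 N (tension)
  F[0-2] = +2722.9637 N (tension)
  F[1-2] = -6736.4342 N (compression)
  F[1-3] = +1383.6566 N (tension)
  F[2-3] = -655.3651 N (compression)
  Rx@0 = -4956.0900 N
  Ry@0 = -4847.3549 N
  Ry@2 = +6622.9249 N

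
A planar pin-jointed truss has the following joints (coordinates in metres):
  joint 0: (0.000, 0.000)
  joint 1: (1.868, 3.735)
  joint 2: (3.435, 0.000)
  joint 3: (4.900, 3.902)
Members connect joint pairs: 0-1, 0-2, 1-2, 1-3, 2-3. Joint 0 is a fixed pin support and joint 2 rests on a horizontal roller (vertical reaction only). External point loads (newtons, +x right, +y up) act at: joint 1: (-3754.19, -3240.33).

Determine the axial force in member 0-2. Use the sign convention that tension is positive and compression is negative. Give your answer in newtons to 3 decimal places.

-973.315

N=4 nodes, M=5 members, R=3 reactions → 2N=8, M+R=8
member 0 (0-1): L=4.1761, (cx,cy)=(0.4473,0.8944)
member 1 (0-2): L=3.4350, (cx,cy)=(1.0000,0.0000)
member 2 (1-2): L=4.0504, (cx,cy)=(0.3869,-0.9221)
member 3 (1-3): L=3.0366, (cx,cy)=(0.9985,0.0550)
member 4 (2-3): L=4.1680, (cx,cy)=(0.3515,0.9362)
solve A·x = −loads:
  F[0-1] = -6216.8938 N (compression)
  F[0-2] = -973.3151 N (compression)
  F[1-2] = +2515.8343 N (tension)
  F[1-3] = +0.0000 N (tension)
  F[2-3] = +0.0000 N (tension)
  Rx@0 = +3754.1900 N
  Ry@0 = +5560.2611 N
  Ry@2 = -2319.9311 N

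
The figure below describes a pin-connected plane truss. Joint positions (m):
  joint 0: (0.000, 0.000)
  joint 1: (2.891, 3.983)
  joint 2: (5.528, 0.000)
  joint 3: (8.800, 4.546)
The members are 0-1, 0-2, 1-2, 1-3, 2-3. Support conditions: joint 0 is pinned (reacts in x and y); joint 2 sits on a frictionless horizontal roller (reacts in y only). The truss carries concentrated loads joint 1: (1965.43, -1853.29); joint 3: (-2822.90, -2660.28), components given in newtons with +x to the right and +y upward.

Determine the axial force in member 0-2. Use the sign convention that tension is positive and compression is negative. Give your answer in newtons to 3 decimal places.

-701.578

N=4 nodes, M=5 members, R=3 reactions → 2N=8, M+R=8
member 0 (0-1): L=4.9216, (cx,cy)=(0.5874,0.8093)
member 1 (0-2): L=5.5280, (cx,cy)=(1.0000,0.0000)
member 2 (1-2): L=4.7768, (cx,cy)=(0.5520,-0.8338)
member 3 (1-3): L=5.9358, (cx,cy)=(0.9955,0.0948)
member 4 (2-3): L=5.6011, (cx,cy)=(0.5842,0.8116)
solve A·x = −loads:
  F[0-1] = -265.3892 N (compression)
  F[0-2] = -701.5776 N (compression)
  F[1-2] = -2076.4875 N (compression)
  F[1-3] = -979.4332 N (compression)
  F[2-3] = -3163.2451 N (compression)
  Rx@0 = +857.4700 N
  Ry@0 = +214.7766 N
  Ry@2 = +4298.7934 N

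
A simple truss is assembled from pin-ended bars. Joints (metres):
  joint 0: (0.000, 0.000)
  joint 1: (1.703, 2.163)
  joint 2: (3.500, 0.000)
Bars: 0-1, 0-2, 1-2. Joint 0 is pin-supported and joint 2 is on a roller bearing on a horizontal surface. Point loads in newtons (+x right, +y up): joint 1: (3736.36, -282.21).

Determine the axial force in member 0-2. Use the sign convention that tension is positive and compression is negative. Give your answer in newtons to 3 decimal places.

N=3 nodes, M=3 members, R=3 reactions → 2N=6, M+R=6
member 0 (0-1): L=2.7530, (cx,cy)=(0.6186,0.7857)
member 1 (0-2): L=3.5000, (cx,cy)=(1.0000,0.0000)
member 2 (1-2): L=2.8121, (cx,cy)=(0.6390,-0.7692)
solve A·x = −loads:
  F[0-1] = +2754.4545 N (tension)
  F[0-2] = +2032.4343 N (tension)
  F[1-2] = -3180.5019 N (compression)
  Rx@0 = -3736.3600 N
  Ry@0 = -2164.1758 N
  Ry@2 = +2446.3858 N

2032.434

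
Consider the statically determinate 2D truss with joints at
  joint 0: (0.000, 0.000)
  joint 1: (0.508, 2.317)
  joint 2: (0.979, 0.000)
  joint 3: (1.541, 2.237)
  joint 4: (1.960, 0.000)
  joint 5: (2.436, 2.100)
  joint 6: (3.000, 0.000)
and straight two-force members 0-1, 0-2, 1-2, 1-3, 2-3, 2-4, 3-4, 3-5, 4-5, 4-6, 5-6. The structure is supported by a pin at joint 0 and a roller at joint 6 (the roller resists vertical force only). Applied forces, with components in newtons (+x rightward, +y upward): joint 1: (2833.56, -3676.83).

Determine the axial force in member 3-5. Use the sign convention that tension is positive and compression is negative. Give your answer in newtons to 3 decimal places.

N=7 nodes, M=11 members, R=3 reactions → 2N=14, M+R=14
member 0 (0-1): L=2.3720, (cx,cy)=(0.2142,0.9768)
member 1 (0-2): L=0.9790, (cx,cy)=(1.0000,0.0000)
member 2 (1-2): L=2.3644, (cx,cy)=(0.1992,-0.9800)
member 3 (1-3): L=1.0361, (cx,cy)=(0.9970,-0.0772)
member 4 (2-3): L=2.3065, (cx,cy)=(0.2437,0.9699)
member 5 (2-4): L=0.9810, (cx,cy)=(1.0000,0.0000)
member 6 (3-4): L=2.2759, (cx,cy)=(0.1841,-0.9829)
member 7 (3-5): L=0.9054, (cx,cy)=(0.9885,-0.1513)
member 8 (4-5): L=2.1533, (cx,cy)=(0.2211,0.9753)
member 9 (4-6): L=1.0400, (cx,cy)=(1.0000,0.0000)
member 10 (5-6): L=2.1744, (cx,cy)=(0.2594,-0.9658)
solve A·x = −loads:
  F[0-1] = -886.3318 N (compression)
  F[0-2] = +3023.3786 N (tension)
  F[1-2] = -2671.6830 N (compression)
  F[1-3] = -2498.6230 N (compression)
  F[2-3] = +2699.4954 N (tension)
  F[2-4] = +1833.4110 N (tension)
  F[3-4] = -2650.4128 N (compression)
  F[3-5] = -1361.1342 N (compression)
  F[4-5] = +2671.1934 N (tension)
  F[4-6] = +754.9711 N (tension)
  F[5-6] = -2910.6795 N (compression)
  Rx@0 = -2833.5600 N
  Ry@0 = +865.7673 N
  Ry@6 = +2811.0627 N

-1361.134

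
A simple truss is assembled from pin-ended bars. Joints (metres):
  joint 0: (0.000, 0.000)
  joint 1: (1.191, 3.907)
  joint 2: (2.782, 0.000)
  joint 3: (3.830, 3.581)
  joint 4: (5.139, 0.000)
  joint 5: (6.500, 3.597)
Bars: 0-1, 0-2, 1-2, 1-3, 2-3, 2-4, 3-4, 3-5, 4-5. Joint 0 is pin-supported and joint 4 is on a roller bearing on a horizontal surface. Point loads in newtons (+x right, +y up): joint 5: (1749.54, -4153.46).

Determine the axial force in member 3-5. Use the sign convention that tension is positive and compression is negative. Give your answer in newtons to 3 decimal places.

N=6 nodes, M=9 members, R=3 reactions → 2N=12, M+R=12
member 0 (0-1): L=4.0845, (cx,cy)=(0.2916,0.9565)
member 1 (0-2): L=2.7820, (cx,cy)=(1.0000,0.0000)
member 2 (1-2): L=4.2185, (cx,cy)=(0.3771,-0.9262)
member 3 (1-3): L=2.6591, (cx,cy)=(0.9925,-0.1226)
member 4 (2-3): L=3.7312, (cx,cy)=(0.2809,0.9597)
member 5 (2-4): L=2.3570, (cx,cy)=(1.0000,0.0000)
member 6 (3-4): L=3.8127, (cx,cy)=(0.3433,-0.9392)
member 7 (3-5): L=2.6700, (cx,cy)=(1.0000,0.0060)
member 8 (4-5): L=3.8459, (cx,cy)=(0.3539,0.9353)
solve A·x = −loads:
  F[0-1] = +2430.1752 N (tension)
  F[0-2] = +1040.9246 N (tension)
  F[1-2] = -2742.3857 N (compression)
  F[1-3] = +1756.1440 N (tension)
  F[2-3] = +2646.4031 N (tension)
  F[2-4] = -736.6636 N (compression)
  F[3-4] = -2453.7664 N (compression)
  F[3-5] = +3328.6953 N (tension)
  F[4-5] = -4462.1595 N (compression)
  Rx@0 = -1749.5400 N
  Ry@0 = -2324.5679 N
  Ry@4 = +6478.0279 N

3328.695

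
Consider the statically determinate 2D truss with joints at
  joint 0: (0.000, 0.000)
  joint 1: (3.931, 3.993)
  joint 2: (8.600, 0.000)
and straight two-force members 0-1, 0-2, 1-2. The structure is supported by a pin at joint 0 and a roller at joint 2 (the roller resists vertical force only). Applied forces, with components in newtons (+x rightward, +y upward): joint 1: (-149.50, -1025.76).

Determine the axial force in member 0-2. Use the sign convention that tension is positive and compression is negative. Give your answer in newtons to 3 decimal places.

N=3 nodes, M=3 members, R=3 reactions → 2N=6, M+R=6
member 0 (0-1): L=5.6033, (cx,cy)=(0.7016,0.7126)
member 1 (0-2): L=8.6000, (cx,cy)=(1.0000,0.0000)
member 2 (1-2): L=6.1436, (cx,cy)=(0.7600,-0.6499)
solve A·x = −loads:
  F[0-1] = -878.8801 N (compression)
  F[0-2] = +467.0807 N (tension)
  F[1-2] = -614.5961 N (compression)
  Rx@0 = +149.5000 N
  Ry@0 = +626.3055 N
  Ry@2 = +399.4545 N

467.081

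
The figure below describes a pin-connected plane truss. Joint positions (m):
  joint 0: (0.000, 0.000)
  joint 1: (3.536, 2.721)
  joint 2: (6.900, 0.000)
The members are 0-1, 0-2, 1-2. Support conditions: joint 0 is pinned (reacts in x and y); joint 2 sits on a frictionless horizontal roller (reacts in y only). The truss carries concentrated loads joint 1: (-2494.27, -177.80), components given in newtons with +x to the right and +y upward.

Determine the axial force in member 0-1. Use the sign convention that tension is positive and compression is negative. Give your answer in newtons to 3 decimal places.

-1755.007

N=3 nodes, M=3 members, R=3 reactions → 2N=6, M+R=6
member 0 (0-1): L=4.4617, (cx,cy)=(0.7925,0.6099)
member 1 (0-2): L=6.9000, (cx,cy)=(1.0000,0.0000)
member 2 (1-2): L=4.3267, (cx,cy)=(0.7775,-0.6289)
solve A·x = −loads:
  F[0-1] = -1755.0072 N (compression)
  F[0-2] = -1103.3993 N (compression)
  F[1-2] = +1419.1671 N (tension)
  Rx@0 = +2494.2700 N
  Ry@0 = +1070.2939 N
  Ry@2 = -892.4939 N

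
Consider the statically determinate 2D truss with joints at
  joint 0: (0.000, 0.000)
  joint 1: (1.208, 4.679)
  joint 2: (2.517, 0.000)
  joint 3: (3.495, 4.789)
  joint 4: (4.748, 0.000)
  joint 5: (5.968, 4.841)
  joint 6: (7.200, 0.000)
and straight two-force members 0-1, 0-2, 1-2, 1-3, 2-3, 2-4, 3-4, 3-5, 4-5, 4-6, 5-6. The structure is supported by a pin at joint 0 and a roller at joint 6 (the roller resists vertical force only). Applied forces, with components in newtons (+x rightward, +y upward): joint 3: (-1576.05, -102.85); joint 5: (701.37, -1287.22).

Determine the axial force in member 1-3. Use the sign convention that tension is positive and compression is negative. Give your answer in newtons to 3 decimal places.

N=7 nodes, M=11 members, R=3 reactions → 2N=14, M+R=14
member 0 (0-1): L=4.8324, (cx,cy)=(0.2500,0.9683)
member 1 (0-2): L=2.5170, (cx,cy)=(1.0000,0.0000)
member 2 (1-2): L=4.8587, (cx,cy)=(0.2694,-0.9630)
member 3 (1-3): L=2.2896, (cx,cy)=(0.9988,0.0480)
member 4 (2-3): L=4.8878, (cx,cy)=(0.2001,0.9798)
member 5 (2-4): L=2.2310, (cx,cy)=(1.0000,0.0000)
member 6 (3-4): L=4.9502, (cx,cy)=(0.2531,-0.9674)
member 7 (3-5): L=2.4735, (cx,cy)=(0.9998,0.0210)
member 8 (4-5): L=4.9924, (cx,cy)=(0.2444,0.9697)
member 9 (4-6): L=2.4520, (cx,cy)=(1.0000,0.0000)
member 10 (5-6): L=4.9953, (cx,cy)=(0.2466,-0.9691)
solve A·x = −loads:
  F[0-1] = -877.7686 N (compression)
  F[0-2] = -655.2570 N (compression)
  F[1-2] = +860.0023 N (tension)
  F[1-3] = -451.6430 N (compression)
  F[2-3] = -845.2964 N (compression)
  F[2-4] = -254.4246 N (compression)
  F[3-4] = +788.6330 N (tension)
  F[3-5] = +756.3423 N (tension)
  F[4-5] = -786.8059 N (compression)
  F[4-6] = +137.4692 N (tension)
  F[5-6] = -557.3873 N (compression)
  Rx@0 = +874.6800 N
  Ry@0 = +849.9008 N
  Ry@6 = +540.1692 N

-451.643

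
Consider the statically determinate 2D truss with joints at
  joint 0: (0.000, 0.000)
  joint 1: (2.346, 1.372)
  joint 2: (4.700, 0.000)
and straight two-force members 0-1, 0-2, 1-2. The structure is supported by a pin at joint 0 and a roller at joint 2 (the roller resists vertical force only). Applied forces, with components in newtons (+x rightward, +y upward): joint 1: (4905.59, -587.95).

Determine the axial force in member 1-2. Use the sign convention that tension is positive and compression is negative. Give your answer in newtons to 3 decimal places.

-3426.639

N=3 nodes, M=3 members, R=3 reactions → 2N=6, M+R=6
member 0 (0-1): L=2.7177, (cx,cy)=(0.8632,0.5048)
member 1 (0-2): L=4.7000, (cx,cy)=(1.0000,0.0000)
member 2 (1-2): L=2.7246, (cx,cy)=(0.8640,-0.5036)
solve A·x = −loads:
  F[0-1] = +2253.3047 N (tension)
  F[0-2] = +2960.4971 N (tension)
  F[1-2] = -3426.6393 N (compression)
  Rx@0 = -4905.5900 N
  Ry@0 = -1137.5394 N
  Ry@2 = +1725.4894 N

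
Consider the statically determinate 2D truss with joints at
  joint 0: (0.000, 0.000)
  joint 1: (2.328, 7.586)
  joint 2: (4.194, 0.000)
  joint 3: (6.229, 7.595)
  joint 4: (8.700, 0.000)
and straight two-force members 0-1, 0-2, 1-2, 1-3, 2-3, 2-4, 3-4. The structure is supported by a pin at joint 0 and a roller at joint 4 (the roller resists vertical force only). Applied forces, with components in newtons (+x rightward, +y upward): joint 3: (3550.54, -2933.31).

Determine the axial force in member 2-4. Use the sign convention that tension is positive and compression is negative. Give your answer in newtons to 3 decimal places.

1691.720

N=5 nodes, M=7 members, R=3 reactions → 2N=10, M+R=10
member 0 (0-1): L=7.9352, (cx,cy)=(0.2934,0.9560)
member 1 (0-2): L=4.1940, (cx,cy)=(1.0000,0.0000)
member 2 (1-2): L=7.8121, (cx,cy)=(0.2389,-0.9711)
member 3 (1-3): L=3.9010, (cx,cy)=(1.0000,0.0023)
member 4 (2-3): L=7.8629, (cx,cy)=(0.2588,0.9659)
member 5 (2-4): L=4.5060, (cx,cy)=(1.0000,0.0000)
member 6 (3-4): L=7.9869, (cx,cy)=(0.3094,-0.9509)
solve A·x = −loads:
  F[0-1] = +2370.7750 N (tension)
  F[0-2] = +2855.0084 N (tension)
  F[1-2] = -2331.0377 N (compression)
  F[1-3] = +1252.3251 N (tension)
  F[2-3] = +2343.4081 N (tension)
  F[2-4] = +1691.7202 N (tension)
  F[3-4] = -5468.0393 N (compression)
  Rx@0 = -3550.5400 N
  Ry@0 = -2266.4531 N
  Ry@4 = +5199.7631 N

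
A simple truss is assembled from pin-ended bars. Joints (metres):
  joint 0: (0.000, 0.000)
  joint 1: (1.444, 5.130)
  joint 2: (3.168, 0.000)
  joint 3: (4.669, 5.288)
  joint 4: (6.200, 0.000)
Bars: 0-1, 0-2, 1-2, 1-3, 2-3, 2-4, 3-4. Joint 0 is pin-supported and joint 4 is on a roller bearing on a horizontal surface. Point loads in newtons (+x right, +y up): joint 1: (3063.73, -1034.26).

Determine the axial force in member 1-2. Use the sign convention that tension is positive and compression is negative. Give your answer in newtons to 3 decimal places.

-3011.853

N=5 nodes, M=7 members, R=3 reactions → 2N=10, M+R=10
member 0 (0-1): L=5.3294, (cx,cy)=(0.2710,0.9626)
member 1 (0-2): L=3.1680, (cx,cy)=(1.0000,0.0000)
member 2 (1-2): L=5.4119, (cx,cy)=(0.3186,-0.9479)
member 3 (1-3): L=3.2289, (cx,cy)=(0.9988,0.0489)
member 4 (2-3): L=5.4969, (cx,cy)=(0.2731,0.9620)
member 5 (2-4): L=3.0320, (cx,cy)=(1.0000,0.0000)
member 6 (3-4): L=5.5052, (cx,cy)=(0.2781,-0.9606)
solve A·x = −loads:
  F[0-1] = +1809.2925 N (tension)
  F[0-2] = +2573.4985 N (tension)
  F[1-2] = -3011.8526 N (compression)
  F[1-3] = -1615.9937 N (compression)
  F[2-3] = +2967.7335 N (tension)
  F[2-4] = +803.6800 N (tension)
  F[3-4] = -2889.8732 N (compression)
  Rx@0 = -3063.7300 N
  Ry@0 = -1741.6120 N
  Ry@4 = +2775.8720 N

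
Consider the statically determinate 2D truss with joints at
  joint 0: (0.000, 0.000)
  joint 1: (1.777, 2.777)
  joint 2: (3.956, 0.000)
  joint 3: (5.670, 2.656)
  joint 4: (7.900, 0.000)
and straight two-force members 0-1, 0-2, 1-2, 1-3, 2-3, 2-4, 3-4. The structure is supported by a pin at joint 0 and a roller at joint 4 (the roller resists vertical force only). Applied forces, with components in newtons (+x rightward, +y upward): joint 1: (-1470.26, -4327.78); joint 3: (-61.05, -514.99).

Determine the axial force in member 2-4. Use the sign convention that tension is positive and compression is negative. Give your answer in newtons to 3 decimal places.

676.512

N=5 nodes, M=7 members, R=3 reactions → 2N=10, M+R=10
member 0 (0-1): L=3.2969, (cx,cy)=(0.5390,0.8423)
member 1 (0-2): L=3.9560, (cx,cy)=(1.0000,0.0000)
member 2 (1-2): L=3.5298, (cx,cy)=(0.6173,-0.7867)
member 3 (1-3): L=3.8949, (cx,cy)=(0.9995,-0.0311)
member 4 (2-3): L=3.1610, (cx,cy)=(0.5422,0.8402)
member 5 (2-4): L=3.9440, (cx,cy)=(1.0000,0.0000)
member 6 (3-4): L=3.4680, (cx,cy)=(0.6430,-0.7659)
solve A·x = −loads:
  F[0-1] = -4792.8004 N (compression)
  F[0-2] = +1051.9780 N (tension)
  F[1-2] = -333.7466 N (compression)
  F[1-3] = -907.4414 N (compression)
  F[2-3] = +312.4919 N (tension)
  F[2-4] = +676.5116 N (tension)
  F[3-4] = -1052.0910 N (compression)
  Rx@0 = +1531.3100 N
  Ry@0 = +4037.0235 N
  Ry@4 = +805.7465 N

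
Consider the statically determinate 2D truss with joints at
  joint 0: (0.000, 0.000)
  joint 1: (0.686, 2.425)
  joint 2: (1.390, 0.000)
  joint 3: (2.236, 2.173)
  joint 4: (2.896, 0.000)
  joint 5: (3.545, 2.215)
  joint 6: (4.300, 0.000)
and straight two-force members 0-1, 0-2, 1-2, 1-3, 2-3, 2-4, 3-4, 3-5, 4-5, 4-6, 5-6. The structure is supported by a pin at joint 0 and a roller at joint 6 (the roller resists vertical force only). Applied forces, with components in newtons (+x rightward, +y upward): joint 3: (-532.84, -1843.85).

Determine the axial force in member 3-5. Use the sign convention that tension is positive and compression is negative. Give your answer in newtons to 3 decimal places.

N=7 nodes, M=11 members, R=3 reactions → 2N=14, M+R=14
member 0 (0-1): L=2.5202, (cx,cy)=(0.2722,0.9622)
member 1 (0-2): L=1.3900, (cx,cy)=(1.0000,0.0000)
member 2 (1-2): L=2.5251, (cx,cy)=(0.2788,-0.9603)
member 3 (1-3): L=1.5704, (cx,cy)=(0.9870,-0.1605)
member 4 (2-3): L=2.3319, (cx,cy)=(0.3628,0.9319)
member 5 (2-4): L=1.5060, (cx,cy)=(1.0000,0.0000)
member 6 (3-4): L=2.2710, (cx,cy)=(0.2906,-0.9568)
member 7 (3-5): L=1.3097, (cx,cy)=(0.9995,0.0321)
member 8 (4-5): L=2.3081, (cx,cy)=(0.2812,0.9597)
member 9 (4-6): L=1.4040, (cx,cy)=(1.0000,0.0000)
member 10 (5-6): L=2.3401, (cx,cy)=(0.3226,-0.9465)
solve A·x = −loads:
  F[0-1] = -1199.6163 N (compression)
  F[0-2] = -206.2989 N (compression)
  F[1-2] = +1319.5385 N (tension)
  F[1-3] = -703.5442 N (compression)
  F[2-3] = -1359.8693 N (compression)
  F[2-4] = +654.9443 N (tension)
  F[3-4] = -735.4304 N (compression)
  F[3-5] = -441.4417 N (compression)
  F[4-5] = +733.2726 N (tension)
  F[4-6] = +235.0323 N (tension)
  F[5-6] = -728.4878 N (compression)
  Rx@0 = +532.8400 N
  Ry@0 = +1154.3181 N
  Ry@6 = +689.5319 N

-441.442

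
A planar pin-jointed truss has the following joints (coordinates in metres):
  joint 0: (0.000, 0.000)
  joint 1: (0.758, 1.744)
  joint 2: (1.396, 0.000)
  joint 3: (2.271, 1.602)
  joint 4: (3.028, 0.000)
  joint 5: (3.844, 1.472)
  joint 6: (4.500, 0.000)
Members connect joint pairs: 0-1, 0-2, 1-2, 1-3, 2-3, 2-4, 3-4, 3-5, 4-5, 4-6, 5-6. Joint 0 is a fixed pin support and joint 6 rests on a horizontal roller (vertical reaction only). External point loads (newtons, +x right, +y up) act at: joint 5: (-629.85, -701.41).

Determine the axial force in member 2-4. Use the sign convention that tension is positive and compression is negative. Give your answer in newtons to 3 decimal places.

N=7 nodes, M=11 members, R=3 reactions → 2N=14, M+R=14
member 0 (0-1): L=1.9016, (cx,cy)=(0.3986,0.9171)
member 1 (0-2): L=1.3960, (cx,cy)=(1.0000,0.0000)
member 2 (1-2): L=1.8570, (cx,cy)=(0.3436,-0.9391)
member 3 (1-3): L=1.5196, (cx,cy)=(0.9956,-0.0934)
member 4 (2-3): L=1.8254, (cx,cy)=(0.4794,0.8776)
member 5 (2-4): L=1.6320, (cx,cy)=(1.0000,0.0000)
member 6 (3-4): L=1.7719, (cx,cy)=(0.4272,-0.9041)
member 7 (3-5): L=1.5784, (cx,cy)=(0.9966,-0.0824)
member 8 (4-5): L=1.6830, (cx,cy)=(0.4848,0.8746)
member 9 (4-6): L=1.4720, (cx,cy)=(1.0000,0.0000)
member 10 (5-6): L=1.6116, (cx,cy)=(0.4071,-0.9134)
solve A·x = −loads:
  F[0-1] = -336.1401 N (compression)
  F[0-2] = -495.8609 N (compression)
  F[1-2] = +353.7995 N (tension)
  F[1-3] = -256.6628 N (compression)
  F[2-3] = -378.5955 N (compression)
  F[2-4] = -192.8300 N (compression)
  F[3-4] = +396.3928 N (tension)
  F[3-5] = -608.4409 N (compression)
  F[4-5] = -409.7785 N (compression)
  F[4-6] = +175.1988 N (tension)
  F[5-6] = -430.4011 N (compression)
  Rx@0 = +629.8500 N
  Ry@0 = +308.2809 N
  Ry@6 = +393.1291 N

-192.830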